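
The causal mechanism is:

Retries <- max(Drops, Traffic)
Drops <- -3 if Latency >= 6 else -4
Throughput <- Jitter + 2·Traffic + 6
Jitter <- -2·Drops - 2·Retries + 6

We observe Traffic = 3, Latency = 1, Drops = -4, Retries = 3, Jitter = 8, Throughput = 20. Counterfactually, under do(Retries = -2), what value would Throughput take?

Under do(Retries=-2), the mechanism Retries <- max(Drops, Traffic) is discarded; Retries is fixed at -2.
Drops = -3 if Latency >= 6 else -4  [with Latency=1]  = -4
Jitter = -2·Drops - 2·Retries + 6  [with Drops=-4, Retries=-2]  = 18
Throughput = Jitter + 2·Traffic + 6  [with Jitter=18, Traffic=3]  = 30

30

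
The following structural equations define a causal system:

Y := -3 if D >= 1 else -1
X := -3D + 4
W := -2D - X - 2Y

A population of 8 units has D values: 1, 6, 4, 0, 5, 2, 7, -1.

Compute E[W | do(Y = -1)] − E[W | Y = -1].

3.5

The intervention sets Y=-1 in all 8 units regardless of D. Recomputing W per unit gives -1, 4, 2, -2, 3, 0, 5, -3; average 1.
E[W|Y=-1] averages over only the 2 units with Y=-1 (D = 0, -1): W = -2, -3, mean -2.5.
Difference = 1 − (-2.5) = 3.5.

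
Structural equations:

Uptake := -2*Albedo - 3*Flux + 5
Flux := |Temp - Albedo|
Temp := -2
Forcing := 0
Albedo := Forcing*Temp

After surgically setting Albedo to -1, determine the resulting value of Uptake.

4

do(Albedo=-1) replaces the equation Albedo := Forcing*Temp with the constant Albedo = -1.
Flux = |Temp - Albedo|  [with Temp=-2, Albedo=-1]  = 1
Uptake = -2*Albedo - 3*Flux + 5  [with Albedo=-1, Flux=1]  = 4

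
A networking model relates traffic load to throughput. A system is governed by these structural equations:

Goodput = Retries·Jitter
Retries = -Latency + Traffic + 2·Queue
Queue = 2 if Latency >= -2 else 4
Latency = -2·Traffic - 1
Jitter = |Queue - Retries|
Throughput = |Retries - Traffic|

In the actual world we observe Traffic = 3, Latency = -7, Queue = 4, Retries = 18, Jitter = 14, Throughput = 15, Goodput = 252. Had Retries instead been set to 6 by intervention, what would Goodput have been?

12

The intervention breaks the incoming arrows to Retries: Retries = -Latency + Traffic + 2·Queue no longer applies, and Retries = 6.
Latency = -2·Traffic - 1  [with Traffic=3]  = -7
Queue = 2 if Latency >= -2 else 4  [with Latency=-7]  = 4
Jitter = |Queue - Retries|  [with Queue=4, Retries=6]  = 2
Goodput = Retries·Jitter  [with Retries=6, Jitter=2]  = 12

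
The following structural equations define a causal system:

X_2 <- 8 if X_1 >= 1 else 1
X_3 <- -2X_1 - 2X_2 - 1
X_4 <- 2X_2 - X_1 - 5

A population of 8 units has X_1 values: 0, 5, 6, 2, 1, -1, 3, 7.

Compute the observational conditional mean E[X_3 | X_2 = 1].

Observing X_2=1 restricts to units where X_2's equation naturally yields 1: X_1 ∈ {0, -1}. In that subpopulation X_3 = -3, -1, mean -2.

-2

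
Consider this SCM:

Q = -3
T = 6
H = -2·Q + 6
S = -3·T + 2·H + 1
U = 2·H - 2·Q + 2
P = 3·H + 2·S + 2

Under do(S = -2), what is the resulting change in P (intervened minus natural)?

-18

Under do(S=-2), the mechanism S = -3·T + 2·H + 1 is discarded; S is fixed at -2.
H = -2·Q + 6  [with Q=-3]  = 12
P = 3·H + 2·S + 2  [with H=12, S=-2]  = 34
Without intervention: H = -2·Q + 6  [with Q=-3]  = 12; S = -3·T + 2·H + 1  [with T=6, H=12]  = 7; P = 3·H + 2·S + 2  [with H=12, S=7]  = 52.
Change = 34 − 52 = -18.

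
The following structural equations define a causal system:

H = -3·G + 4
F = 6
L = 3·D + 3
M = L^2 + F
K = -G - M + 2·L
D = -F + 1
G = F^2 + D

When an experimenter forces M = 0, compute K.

The intervention breaks the incoming arrows to M: M = L^2 + F no longer applies, and M = 0.
D = -F + 1  [with F=6]  = -5
G = F^2 + D  [with F=6, D=-5]  = 31
L = 3·D + 3  [with D=-5]  = -12
K = -G - M + 2·L  [with G=31, M=0, L=-12]  = -55

-55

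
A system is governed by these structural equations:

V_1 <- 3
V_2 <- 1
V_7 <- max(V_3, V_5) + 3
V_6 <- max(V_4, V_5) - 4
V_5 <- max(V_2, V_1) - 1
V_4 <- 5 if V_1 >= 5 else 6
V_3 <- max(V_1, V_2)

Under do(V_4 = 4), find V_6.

0

Under do(V_4=4), the mechanism V_4 <- 5 if V_1 >= 5 else 6 is discarded; V_4 is fixed at 4.
V_5 = max(V_2, V_1) - 1  [with V_2=1, V_1=3]  = 2
V_6 = max(V_4, V_5) - 4  [with V_4=4, V_5=2]  = 0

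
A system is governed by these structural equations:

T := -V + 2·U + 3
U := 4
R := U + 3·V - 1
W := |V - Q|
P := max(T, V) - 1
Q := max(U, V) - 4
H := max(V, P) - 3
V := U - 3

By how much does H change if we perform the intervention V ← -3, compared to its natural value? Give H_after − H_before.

4

do(V=-3) replaces the equation V := U - 3 with the constant V = -3.
T = -V + 2·U + 3  [with V=-3, U=4]  = 14
P = max(T, V) - 1  [with T=14, V=-3]  = 13
H = max(V, P) - 3  [with V=-3, P=13]  = 10
Without intervention: V = U - 3  [with U=4]  = 1; T = -V + 2·U + 3  [with V=1, U=4]  = 10; P = max(T, V) - 1  [with T=10, V=1]  = 9; H = max(V, P) - 3  [with V=1, P=9]  = 6.
Change = 10 − 6 = 4.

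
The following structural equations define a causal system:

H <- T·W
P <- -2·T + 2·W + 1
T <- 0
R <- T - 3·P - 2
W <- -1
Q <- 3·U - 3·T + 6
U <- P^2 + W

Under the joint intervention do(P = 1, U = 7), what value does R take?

Under do(P = 1, U = 7), each intervened variable's structural equation is replaced by its fixed value.
R = T - 3·P - 2  [with T=0, P=1]  = -5

-5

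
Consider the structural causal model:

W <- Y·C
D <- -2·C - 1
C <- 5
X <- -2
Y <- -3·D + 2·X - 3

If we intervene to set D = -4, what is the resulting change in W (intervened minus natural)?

do(D=-4) replaces the equation D <- -2·C - 1 with the constant D = -4.
Y = -3·D + 2·X - 3  [with D=-4, X=-2]  = 5
W = Y·C  [with Y=5, C=5]  = 25
Without intervention: D = -2·C - 1  [with C=5]  = -11; Y = -3·D + 2·X - 3  [with D=-11, X=-2]  = 26; W = Y·C  [with Y=26, C=5]  = 130.
Change = 25 − 130 = -105.

-105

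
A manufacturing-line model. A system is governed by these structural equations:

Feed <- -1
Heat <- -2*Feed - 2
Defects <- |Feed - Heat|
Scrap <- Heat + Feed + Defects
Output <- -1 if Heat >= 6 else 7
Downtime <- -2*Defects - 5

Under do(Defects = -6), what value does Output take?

do(Defects=-6) replaces the equation Defects <- |Feed - Heat| with the constant Defects = -6.
Output is not downstream of the intervention, so its value is determined by the original equations.
Heat = -2*Feed - 2  [with Feed=-1]  = 0
Output = -1 if Heat >= 6 else 7  [with Heat=0]  = 7

7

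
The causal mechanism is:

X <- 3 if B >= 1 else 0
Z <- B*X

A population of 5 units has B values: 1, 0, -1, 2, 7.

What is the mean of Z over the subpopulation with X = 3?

10

Conditioning on X=3 selects the 3 unit(s) with B ∈ {1, 2, 7}. Their Z values: 3, 6, 21. Mean = 10.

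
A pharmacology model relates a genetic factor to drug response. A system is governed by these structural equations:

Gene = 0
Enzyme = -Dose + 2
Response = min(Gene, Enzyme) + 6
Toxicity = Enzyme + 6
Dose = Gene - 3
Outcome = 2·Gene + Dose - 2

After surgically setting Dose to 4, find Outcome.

2

Under do(Dose=4), the mechanism Dose = Gene - 3 is discarded; Dose is fixed at 4.
Outcome = 2·Gene + Dose - 2  [with Gene=0, Dose=4]  = 2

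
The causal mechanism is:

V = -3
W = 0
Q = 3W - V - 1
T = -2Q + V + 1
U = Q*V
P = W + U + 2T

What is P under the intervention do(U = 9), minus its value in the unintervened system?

The intervention breaks the incoming arrows to U: U = Q*V no longer applies, and U = 9.
Q = 3W - V - 1  [with W=0, V=-3]  = 2
T = -2Q + V + 1  [with Q=2, V=-3]  = -6
P = W + U + 2T  [with W=0, U=9, T=-6]  = -3
Without intervention: Q = 3W - V - 1  [with W=0, V=-3]  = 2; T = -2Q + V + 1  [with Q=2, V=-3]  = -6; U = Q*V  [with Q=2, V=-3]  = -6; P = W + U + 2T  [with W=0, U=-6, T=-6]  = -18.
Change = -3 − (-18) = 15.

15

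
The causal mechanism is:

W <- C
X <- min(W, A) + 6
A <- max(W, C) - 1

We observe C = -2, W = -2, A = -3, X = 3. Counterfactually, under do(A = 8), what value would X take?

4

The intervention breaks the incoming arrows to A: A <- max(W, C) - 1 no longer applies, and A = 8.
W = C  [with C=-2]  = -2
X = min(W, A) + 6  [with W=-2, A=8]  = 4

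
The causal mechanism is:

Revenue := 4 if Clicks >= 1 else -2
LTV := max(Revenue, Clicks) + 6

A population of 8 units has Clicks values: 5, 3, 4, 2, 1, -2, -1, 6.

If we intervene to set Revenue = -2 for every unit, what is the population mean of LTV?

8.25

Under do(Revenue=-2), Revenue's equation is replaced by Revenue=-2 for every unit. Per-unit LTV: 11, 9, 10, 8, 7, 4, 5, 12. Mean = 8.25.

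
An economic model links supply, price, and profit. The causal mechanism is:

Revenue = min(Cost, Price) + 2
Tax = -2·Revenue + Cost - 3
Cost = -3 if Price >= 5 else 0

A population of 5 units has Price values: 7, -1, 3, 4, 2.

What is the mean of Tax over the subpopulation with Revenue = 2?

-7

Observing Revenue=2 restricts to units where Revenue's equation naturally yields 2: Price ∈ {3, 4, 2}. In that subpopulation Tax = -7, -7, -7, mean -7.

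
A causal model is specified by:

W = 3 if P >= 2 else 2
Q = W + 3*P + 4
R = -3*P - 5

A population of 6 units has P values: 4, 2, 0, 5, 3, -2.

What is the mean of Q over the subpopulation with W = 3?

17.5

Observing W=3 restricts to units where W's equation naturally yields 3: P ∈ {4, 2, 5, 3}. In that subpopulation Q = 19, 13, 22, 16, mean 17.5.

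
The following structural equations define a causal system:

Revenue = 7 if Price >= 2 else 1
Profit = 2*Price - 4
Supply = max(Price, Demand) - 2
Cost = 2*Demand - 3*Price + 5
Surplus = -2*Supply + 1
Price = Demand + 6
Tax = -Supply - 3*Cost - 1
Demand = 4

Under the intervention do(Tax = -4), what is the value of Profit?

16

Intervening sets Tax = -4 and removes its equation (Tax = -Supply - 3*Cost - 1).
No directed path runs from Tax to Profit, so Profit keeps its natural value.
Price = Demand + 6  [with Demand=4]  = 10
Profit = 2*Price - 4  [with Price=10]  = 16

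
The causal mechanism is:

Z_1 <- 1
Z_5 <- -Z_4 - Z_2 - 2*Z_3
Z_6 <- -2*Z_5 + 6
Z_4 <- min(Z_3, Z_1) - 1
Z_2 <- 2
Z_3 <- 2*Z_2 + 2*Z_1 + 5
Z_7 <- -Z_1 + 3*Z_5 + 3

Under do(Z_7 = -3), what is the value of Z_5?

The intervention breaks the incoming arrows to Z_7: Z_7 <- -Z_1 + 3*Z_5 + 3 no longer applies, and Z_7 = -3.
Z_5 is not downstream of the intervention, so its value is determined by the original equations.
Z_3 = 2*Z_2 + 2*Z_1 + 5  [with Z_2=2, Z_1=1]  = 11
Z_4 = min(Z_3, Z_1) - 1  [with Z_3=11, Z_1=1]  = 0
Z_5 = -Z_4 - Z_2 - 2*Z_3  [with Z_4=0, Z_2=2, Z_3=11]  = -24

-24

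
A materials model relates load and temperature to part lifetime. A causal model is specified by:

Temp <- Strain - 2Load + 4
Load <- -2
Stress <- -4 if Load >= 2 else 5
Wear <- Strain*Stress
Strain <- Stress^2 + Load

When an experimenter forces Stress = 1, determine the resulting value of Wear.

-1

do(Stress=1) replaces the equation Stress <- -4 if Load >= 2 else 5 with the constant Stress = 1.
Strain = Stress^2 + Load  [with Stress=1, Load=-2]  = -1
Wear = Strain*Stress  [with Strain=-1, Stress=1]  = -1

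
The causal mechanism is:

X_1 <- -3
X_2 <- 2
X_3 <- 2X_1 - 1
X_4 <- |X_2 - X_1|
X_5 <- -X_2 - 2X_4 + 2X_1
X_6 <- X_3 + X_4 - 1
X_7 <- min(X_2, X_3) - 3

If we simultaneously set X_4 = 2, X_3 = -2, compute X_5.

-12

The joint intervention fixes X_4 = 2, X_3 = -2, removing each variable's own equation.
X_5 = -X_2 - 2X_4 + 2X_1  [with X_2=2, X_4=2, X_1=-3]  = -12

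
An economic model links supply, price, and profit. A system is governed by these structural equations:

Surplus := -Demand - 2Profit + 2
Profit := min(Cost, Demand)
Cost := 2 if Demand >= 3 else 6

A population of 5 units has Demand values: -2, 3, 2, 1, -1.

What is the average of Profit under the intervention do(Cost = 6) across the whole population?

The intervention sets Cost=6 in all 5 units regardless of Demand. Recomputing Profit per unit gives -2, 3, 2, 1, -1; average 0.6.

0.6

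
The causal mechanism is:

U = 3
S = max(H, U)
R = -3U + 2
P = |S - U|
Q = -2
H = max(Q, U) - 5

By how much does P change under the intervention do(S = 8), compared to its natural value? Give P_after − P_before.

5

Under do(S=8), the mechanism S = max(H, U) is discarded; S is fixed at 8.
P = |S - U|  [with S=8, U=3]  = 5
Without intervention: H = max(Q, U) - 5  [with Q=-2, U=3]  = -2; S = max(H, U)  [with H=-2, U=3]  = 3; P = |S - U|  [with S=3, U=3]  = 0.
Change = 5 − 0 = 5.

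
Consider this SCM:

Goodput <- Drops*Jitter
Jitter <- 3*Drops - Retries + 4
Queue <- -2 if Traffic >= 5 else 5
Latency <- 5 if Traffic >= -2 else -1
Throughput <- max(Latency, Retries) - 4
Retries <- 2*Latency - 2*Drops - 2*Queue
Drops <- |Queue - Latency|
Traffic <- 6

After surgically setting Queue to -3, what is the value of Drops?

The intervention breaks the incoming arrows to Queue: Queue <- -2 if Traffic >= 5 else 5 no longer applies, and Queue = -3.
Latency = 5 if Traffic >= -2 else -1  [with Traffic=6]  = 5
Drops = |Queue - Latency|  [with Queue=-3, Latency=5]  = 8

8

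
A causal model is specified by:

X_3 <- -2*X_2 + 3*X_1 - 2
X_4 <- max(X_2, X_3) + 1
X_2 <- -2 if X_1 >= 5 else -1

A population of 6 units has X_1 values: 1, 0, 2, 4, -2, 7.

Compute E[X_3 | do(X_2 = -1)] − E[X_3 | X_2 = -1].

do(X_2=-1) breaks X_2's dependence on X_1. With X_2=-1 fixed, X_3 across the units is 3, 0, 6, 12, -6, 21, mean 6.
Conditioning on X_2=-1 selects the 5 unit(s) with X_1 ∈ {1, 0, 2, 4, -2}. Their X_3 values: 3, 0, 6, 12, -6. Mean = 3.
Difference = 6 − 3 = 3.

3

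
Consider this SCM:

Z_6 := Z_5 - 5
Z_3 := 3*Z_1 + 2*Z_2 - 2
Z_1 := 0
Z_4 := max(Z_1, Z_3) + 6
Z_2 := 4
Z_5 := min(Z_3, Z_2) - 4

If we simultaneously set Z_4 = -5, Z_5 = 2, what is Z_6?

The joint intervention fixes Z_4 = -5, Z_5 = 2, removing each variable's own equation.
Z_6 = Z_5 - 5  [with Z_5=2]  = -3

-3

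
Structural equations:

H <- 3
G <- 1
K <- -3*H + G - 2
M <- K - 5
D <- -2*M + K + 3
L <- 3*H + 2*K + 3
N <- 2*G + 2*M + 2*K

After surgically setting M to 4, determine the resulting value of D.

-15

Intervening sets M = 4 and removes its equation (M <- K - 5).
K = -3*H + G - 2  [with H=3, G=1]  = -10
D = -2*M + K + 3  [with M=4, K=-10]  = -15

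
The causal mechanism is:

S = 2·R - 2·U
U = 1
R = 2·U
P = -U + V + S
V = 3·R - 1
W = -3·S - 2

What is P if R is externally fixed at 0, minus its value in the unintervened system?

-10

do(R=0) replaces the equation R = 2·U with the constant R = 0.
V = 3·R - 1  [with R=0]  = -1
S = 2·R - 2·U  [with R=0, U=1]  = -2
P = -U + V + S  [with U=1, V=-1, S=-2]  = -4
Without intervention: R = 2·U  [with U=1]  = 2; V = 3·R - 1  [with R=2]  = 5; S = 2·R - 2·U  [with R=2, U=1]  = 2; P = -U + V + S  [with U=1, V=5, S=2]  = 6.
Change = -4 − 6 = -10.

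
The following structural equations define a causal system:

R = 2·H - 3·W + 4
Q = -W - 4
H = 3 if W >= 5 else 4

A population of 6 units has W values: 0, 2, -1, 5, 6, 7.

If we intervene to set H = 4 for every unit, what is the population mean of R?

The intervention sets H=4 in all 6 units regardless of W. Recomputing R per unit gives 12, 6, 15, -3, -6, -9; average 2.5.

2.5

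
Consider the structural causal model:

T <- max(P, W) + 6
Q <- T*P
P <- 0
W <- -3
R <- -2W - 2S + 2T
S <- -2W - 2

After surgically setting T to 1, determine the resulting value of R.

Intervening sets T = 1 and removes its equation (T <- max(P, W) + 6).
S = -2W - 2  [with W=-3]  = 4
R = -2W - 2S + 2T  [with W=-3, S=4, T=1]  = 0

0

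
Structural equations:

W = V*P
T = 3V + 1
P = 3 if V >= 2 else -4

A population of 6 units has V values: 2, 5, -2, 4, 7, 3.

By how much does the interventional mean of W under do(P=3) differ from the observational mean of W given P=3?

Under do(P=3), P's equation is replaced by P=3 for every unit. Per-unit W: 6, 15, -6, 12, 21, 9. Mean = 9.5.
Observing P=3 restricts to units where P's equation naturally yields 3: V ∈ {2, 5, 4, 7, 3}. In that subpopulation W = 6, 15, 12, 21, 9, mean 12.6.
Difference = 9.5 − 12.6 = -3.1.

-3.1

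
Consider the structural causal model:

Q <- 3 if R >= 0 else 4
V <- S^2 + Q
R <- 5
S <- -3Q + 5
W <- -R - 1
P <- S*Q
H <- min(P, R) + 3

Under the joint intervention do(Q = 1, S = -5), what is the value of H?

Setting Q = 1, S = -5 by intervention discards those variables' equations.
P = S*Q  [with S=-5, Q=1]  = -5
H = min(P, R) + 3  [with P=-5, R=5]  = -2

-2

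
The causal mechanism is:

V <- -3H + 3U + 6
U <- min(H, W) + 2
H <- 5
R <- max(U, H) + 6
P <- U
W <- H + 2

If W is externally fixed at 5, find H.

Under do(W=5), the mechanism W <- H + 2 is discarded; W is fixed at 5.
H is not downstream of the intervention, so its value is determined by the original equations.

5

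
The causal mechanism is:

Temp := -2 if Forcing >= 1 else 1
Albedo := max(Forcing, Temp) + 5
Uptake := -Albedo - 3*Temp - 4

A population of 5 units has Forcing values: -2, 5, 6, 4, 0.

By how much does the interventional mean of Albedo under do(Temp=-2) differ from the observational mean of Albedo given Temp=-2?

-2.4

do(Temp=-2) breaks Temp's dependence on Forcing. With Temp=-2 fixed, Albedo across the units is 3, 10, 11, 9, 5, mean 7.6.
E[Albedo|Temp=-2] averages over only the 3 units with Temp=-2 (Forcing = 5, 6, 4): Albedo = 10, 11, 9, mean 10.
Difference = 7.6 − 10 = -2.4.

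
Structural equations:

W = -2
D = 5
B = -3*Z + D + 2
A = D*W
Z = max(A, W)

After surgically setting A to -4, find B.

13

do(A=-4) replaces the equation A = D*W with the constant A = -4.
Z = max(A, W)  [with A=-4, W=-2]  = -2
B = -3*Z + D + 2  [with Z=-2, D=5]  = 13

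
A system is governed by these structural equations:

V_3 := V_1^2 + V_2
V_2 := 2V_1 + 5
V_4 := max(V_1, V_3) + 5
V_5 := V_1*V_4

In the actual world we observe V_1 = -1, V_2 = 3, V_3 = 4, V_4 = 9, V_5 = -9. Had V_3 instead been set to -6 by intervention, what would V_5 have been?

-4

do(V_3=-6) replaces the equation V_3 := V_1^2 + V_2 with the constant V_3 = -6.
V_4 = max(V_1, V_3) + 5  [with V_1=-1, V_3=-6]  = 4
V_5 = V_1*V_4  [with V_1=-1, V_4=4]  = -4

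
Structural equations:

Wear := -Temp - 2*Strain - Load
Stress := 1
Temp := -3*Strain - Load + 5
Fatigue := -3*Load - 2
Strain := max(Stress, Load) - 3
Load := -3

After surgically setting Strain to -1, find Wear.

do(Strain=-1) replaces the equation Strain := max(Stress, Load) - 3 with the constant Strain = -1.
Temp = -3*Strain - Load + 5  [with Strain=-1, Load=-3]  = 11
Wear = -Temp - 2*Strain - Load  [with Temp=11, Strain=-1, Load=-3]  = -6

-6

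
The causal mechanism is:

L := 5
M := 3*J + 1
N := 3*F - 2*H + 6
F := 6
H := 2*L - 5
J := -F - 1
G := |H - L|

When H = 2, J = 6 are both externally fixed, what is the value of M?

19

Under do(H = 2, J = 6), each intervened variable's structural equation is replaced by its fixed value.
M = 3*J + 1  [with J=6]  = 19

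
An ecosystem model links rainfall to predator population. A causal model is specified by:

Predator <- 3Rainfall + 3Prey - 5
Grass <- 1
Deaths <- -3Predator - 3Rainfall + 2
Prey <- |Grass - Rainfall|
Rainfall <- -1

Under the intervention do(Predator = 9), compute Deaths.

Intervening sets Predator = 9 and removes its equation (Predator <- 3Rainfall + 3Prey - 5).
Deaths = -3Predator - 3Rainfall + 2  [with Predator=9, Rainfall=-1]  = -22

-22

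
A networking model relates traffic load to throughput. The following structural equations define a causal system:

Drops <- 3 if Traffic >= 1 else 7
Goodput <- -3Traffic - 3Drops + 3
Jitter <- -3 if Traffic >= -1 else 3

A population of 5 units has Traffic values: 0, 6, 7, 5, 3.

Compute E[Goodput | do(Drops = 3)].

Every unit gets Drops=3 under the intervention. Goodput values become -6, -24, -27, -21, -15; E[Goodput|do(Drops=3)] = -18.6.

-18.6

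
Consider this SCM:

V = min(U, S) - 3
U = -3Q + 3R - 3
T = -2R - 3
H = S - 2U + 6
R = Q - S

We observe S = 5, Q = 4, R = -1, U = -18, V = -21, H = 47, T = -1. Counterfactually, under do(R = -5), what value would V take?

do(R=-5) replaces the equation R = Q - S with the constant R = -5.
U = -3Q + 3R - 3  [with Q=4, R=-5]  = -30
V = min(U, S) - 3  [with U=-30, S=5]  = -33

-33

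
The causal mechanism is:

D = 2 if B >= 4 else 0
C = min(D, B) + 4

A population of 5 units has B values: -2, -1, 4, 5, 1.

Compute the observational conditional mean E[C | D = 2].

6

Conditioning on D=2 selects the 2 unit(s) with B ∈ {4, 5}. Their C values: 6, 6. Mean = 6.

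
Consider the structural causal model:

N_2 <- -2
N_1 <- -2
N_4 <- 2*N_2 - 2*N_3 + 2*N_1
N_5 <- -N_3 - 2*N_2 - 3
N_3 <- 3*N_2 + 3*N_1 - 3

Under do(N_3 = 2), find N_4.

-12

The intervention breaks the incoming arrows to N_3: N_3 <- 3*N_2 + 3*N_1 - 3 no longer applies, and N_3 = 2.
N_4 = 2*N_2 - 2*N_3 + 2*N_1  [with N_2=-2, N_3=2, N_1=-2]  = -12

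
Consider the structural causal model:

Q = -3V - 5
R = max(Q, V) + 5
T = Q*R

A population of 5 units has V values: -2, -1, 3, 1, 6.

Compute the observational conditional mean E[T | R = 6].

-21

Conditioning on R=6 selects the 2 unit(s) with V ∈ {-2, 1}. Their T values: 6, -48. Mean = -21.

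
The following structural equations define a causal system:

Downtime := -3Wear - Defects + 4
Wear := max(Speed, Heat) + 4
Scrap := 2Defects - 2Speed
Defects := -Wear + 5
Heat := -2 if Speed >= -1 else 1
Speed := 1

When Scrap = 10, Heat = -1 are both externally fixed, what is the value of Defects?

0

Setting Scrap = 10, Heat = -1 by intervention discards those variables' equations.
Wear = max(Speed, Heat) + 4  [with Speed=1, Heat=-1]  = 5
Defects = -Wear + 5  [with Wear=5]  = 0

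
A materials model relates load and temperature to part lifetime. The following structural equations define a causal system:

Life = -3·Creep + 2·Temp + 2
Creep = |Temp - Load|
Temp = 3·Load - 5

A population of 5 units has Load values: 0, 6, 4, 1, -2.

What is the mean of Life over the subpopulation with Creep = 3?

-2

Conditioning on Creep=3 selects the 2 unit(s) with Load ∈ {4, 1}. Their Life values: 7, -11. Mean = -2.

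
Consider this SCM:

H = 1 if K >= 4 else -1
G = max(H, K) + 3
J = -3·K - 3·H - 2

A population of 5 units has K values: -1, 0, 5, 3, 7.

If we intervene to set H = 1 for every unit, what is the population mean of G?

do(H=1) breaks H's dependence on K. With H=1 fixed, G across the units is 4, 4, 8, 6, 10, mean 6.4.

6.4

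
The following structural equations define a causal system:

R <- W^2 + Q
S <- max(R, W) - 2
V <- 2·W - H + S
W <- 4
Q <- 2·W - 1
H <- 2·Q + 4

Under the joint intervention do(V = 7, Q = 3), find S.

Under do(V = 7, Q = 3), each intervened variable's structural equation is replaced by its fixed value.
R = W^2 + Q  [with W=4, Q=3]  = 19
S = max(R, W) - 2  [with R=19, W=4]  = 17

17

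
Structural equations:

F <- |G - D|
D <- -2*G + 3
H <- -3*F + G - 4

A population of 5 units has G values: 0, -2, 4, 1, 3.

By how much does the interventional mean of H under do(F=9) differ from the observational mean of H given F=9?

0.2

do(F=9) breaks F's dependence on G. With F=9 fixed, H across the units is -31, -33, -27, -30, -28, mean -29.8.
Conditioning on F=9 selects the 2 unit(s) with G ∈ {-2, 4}. Their H values: -33, -27. Mean = -30.
Difference = -29.8 − (-30) = 0.2.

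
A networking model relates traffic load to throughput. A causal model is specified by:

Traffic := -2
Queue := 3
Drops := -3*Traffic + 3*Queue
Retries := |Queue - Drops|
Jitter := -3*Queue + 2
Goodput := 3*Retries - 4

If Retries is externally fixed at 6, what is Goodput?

14

Under do(Retries=6), the mechanism Retries := |Queue - Drops| is discarded; Retries is fixed at 6.
Goodput = 3*Retries - 4  [with Retries=6]  = 14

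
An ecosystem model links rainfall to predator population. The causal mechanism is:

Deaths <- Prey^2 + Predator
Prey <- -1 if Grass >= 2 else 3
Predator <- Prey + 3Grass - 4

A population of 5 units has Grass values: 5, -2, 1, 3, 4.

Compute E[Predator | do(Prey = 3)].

The intervention sets Prey=3 in all 5 units regardless of Grass. Recomputing Predator per unit gives 14, -7, 2, 8, 11; average 5.6.

5.6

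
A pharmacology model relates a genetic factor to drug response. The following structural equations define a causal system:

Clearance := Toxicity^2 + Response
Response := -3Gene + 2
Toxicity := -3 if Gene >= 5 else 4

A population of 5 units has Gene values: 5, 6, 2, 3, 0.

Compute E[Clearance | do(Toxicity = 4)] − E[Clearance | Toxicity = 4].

do(Toxicity=4) breaks Toxicity's dependence on Gene. With Toxicity=4 fixed, Clearance across the units is 3, 0, 12, 9, 18, mean 8.4.
E[Clearance|Toxicity=4] averages over only the 3 units with Toxicity=4 (Gene = 2, 3, 0): Clearance = 12, 9, 18, mean 13.
Difference = 8.4 − 13 = -4.6.

-4.6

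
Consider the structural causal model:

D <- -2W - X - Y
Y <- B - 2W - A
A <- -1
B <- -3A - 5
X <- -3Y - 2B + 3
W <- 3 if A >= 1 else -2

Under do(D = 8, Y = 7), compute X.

-14

Setting D = 8, Y = 7 by intervention discards those variables' equations.
B = -3A - 5  [with A=-1]  = -2
X = -3Y - 2B + 3  [with Y=7, B=-2]  = -14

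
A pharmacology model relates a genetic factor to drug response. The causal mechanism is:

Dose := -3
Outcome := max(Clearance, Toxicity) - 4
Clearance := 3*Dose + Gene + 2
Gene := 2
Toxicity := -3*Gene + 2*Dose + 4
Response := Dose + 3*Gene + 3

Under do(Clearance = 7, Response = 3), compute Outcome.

3

The joint intervention fixes Clearance = 7, Response = 3, removing each variable's own equation.
Toxicity = -3*Gene + 2*Dose + 4  [with Gene=2, Dose=-3]  = -8
Outcome = max(Clearance, Toxicity) - 4  [with Clearance=7, Toxicity=-8]  = 3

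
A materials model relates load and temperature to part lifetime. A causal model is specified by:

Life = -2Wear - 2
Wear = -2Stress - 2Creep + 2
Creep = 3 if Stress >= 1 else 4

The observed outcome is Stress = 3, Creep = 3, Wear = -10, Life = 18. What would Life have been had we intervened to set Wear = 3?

The intervention breaks the incoming arrows to Wear: Wear = -2Stress - 2Creep + 2 no longer applies, and Wear = 3.
Life = -2Wear - 2  [with Wear=3]  = -8

-8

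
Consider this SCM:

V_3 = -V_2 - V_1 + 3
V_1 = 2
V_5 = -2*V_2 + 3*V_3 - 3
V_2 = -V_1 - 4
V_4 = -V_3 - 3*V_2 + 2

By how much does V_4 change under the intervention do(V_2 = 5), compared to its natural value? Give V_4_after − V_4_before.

Under do(V_2=5), the mechanism V_2 = -V_1 - 4 is discarded; V_2 is fixed at 5.
V_3 = -V_2 - V_1 + 3  [with V_2=5, V_1=2]  = -4
V_4 = -V_3 - 3*V_2 + 2  [with V_3=-4, V_2=5]  = -9
Without intervention: V_2 = -V_1 - 4  [with V_1=2]  = -6; V_3 = -V_2 - V_1 + 3  [with V_2=-6, V_1=2]  = 7; V_4 = -V_3 - 3*V_2 + 2  [with V_3=7, V_2=-6]  = 13.
Change = -9 − 13 = -22.

-22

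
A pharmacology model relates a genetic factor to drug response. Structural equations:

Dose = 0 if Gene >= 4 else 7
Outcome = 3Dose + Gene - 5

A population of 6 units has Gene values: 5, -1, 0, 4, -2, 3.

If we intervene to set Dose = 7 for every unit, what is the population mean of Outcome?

17.5

Every unit gets Dose=7 under the intervention. Outcome values become 21, 15, 16, 20, 14, 19; E[Outcome|do(Dose=7)] = 17.5.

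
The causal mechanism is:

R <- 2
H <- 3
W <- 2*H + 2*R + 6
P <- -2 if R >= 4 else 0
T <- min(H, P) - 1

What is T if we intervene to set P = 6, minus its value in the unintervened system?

3

do(P=6) replaces the equation P <- -2 if R >= 4 else 0 with the constant P = 6.
T = min(H, P) - 1  [with H=3, P=6]  = 2
Without intervention: P = -2 if R >= 4 else 0  [with R=2]  = 0; T = min(H, P) - 1  [with H=3, P=0]  = -1.
Change = 2 − (-1) = 3.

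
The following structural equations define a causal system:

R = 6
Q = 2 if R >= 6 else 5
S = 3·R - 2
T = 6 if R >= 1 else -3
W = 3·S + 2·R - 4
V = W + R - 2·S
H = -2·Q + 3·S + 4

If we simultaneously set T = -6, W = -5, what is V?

-31

The joint intervention fixes T = -6, W = -5, removing each variable's own equation.
S = 3·R - 2  [with R=6]  = 16
V = W + R - 2·S  [with W=-5, R=6, S=16]  = -31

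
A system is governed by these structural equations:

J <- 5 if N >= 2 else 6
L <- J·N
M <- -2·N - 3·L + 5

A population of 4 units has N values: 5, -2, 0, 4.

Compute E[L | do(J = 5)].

8.75

The intervention sets J=5 in all 4 units regardless of N. Recomputing L per unit gives 25, -10, 0, 20; average 8.75.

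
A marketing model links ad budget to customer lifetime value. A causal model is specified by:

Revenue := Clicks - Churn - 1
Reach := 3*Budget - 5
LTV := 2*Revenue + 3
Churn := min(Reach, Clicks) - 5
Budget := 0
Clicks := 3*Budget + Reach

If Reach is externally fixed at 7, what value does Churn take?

Under do(Reach=7), the mechanism Reach := 3*Budget - 5 is discarded; Reach is fixed at 7.
Clicks = 3*Budget + Reach  [with Budget=0, Reach=7]  = 7
Churn = min(Reach, Clicks) - 5  [with Reach=7, Clicks=7]  = 2

2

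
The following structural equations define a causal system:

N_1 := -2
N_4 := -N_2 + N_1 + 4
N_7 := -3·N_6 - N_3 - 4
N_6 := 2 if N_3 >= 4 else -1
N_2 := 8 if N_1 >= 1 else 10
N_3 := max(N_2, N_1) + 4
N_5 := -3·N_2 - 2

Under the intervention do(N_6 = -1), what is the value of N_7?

-15

Intervening sets N_6 = -1 and removes its equation (N_6 := 2 if N_3 >= 4 else -1).
N_2 = 8 if N_1 >= 1 else 10  [with N_1=-2]  = 10
N_3 = max(N_2, N_1) + 4  [with N_2=10, N_1=-2]  = 14
N_7 = -3·N_6 - N_3 - 4  [with N_6=-1, N_3=14]  = -15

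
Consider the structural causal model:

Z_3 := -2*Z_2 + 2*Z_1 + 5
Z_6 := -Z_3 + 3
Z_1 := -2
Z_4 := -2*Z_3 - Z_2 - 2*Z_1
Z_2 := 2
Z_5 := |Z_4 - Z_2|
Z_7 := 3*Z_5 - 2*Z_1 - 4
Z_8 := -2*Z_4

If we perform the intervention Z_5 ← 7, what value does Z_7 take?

Under do(Z_5=7), the mechanism Z_5 := |Z_4 - Z_2| is discarded; Z_5 is fixed at 7.
Z_7 = 3*Z_5 - 2*Z_1 - 4  [with Z_5=7, Z_1=-2]  = 21

21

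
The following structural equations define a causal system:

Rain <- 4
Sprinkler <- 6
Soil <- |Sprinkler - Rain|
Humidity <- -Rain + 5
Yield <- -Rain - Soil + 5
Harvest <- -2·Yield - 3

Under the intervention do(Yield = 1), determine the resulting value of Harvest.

The intervention breaks the incoming arrows to Yield: Yield <- -Rain - Soil + 5 no longer applies, and Yield = 1.
Harvest = -2·Yield - 3  [with Yield=1]  = -5

-5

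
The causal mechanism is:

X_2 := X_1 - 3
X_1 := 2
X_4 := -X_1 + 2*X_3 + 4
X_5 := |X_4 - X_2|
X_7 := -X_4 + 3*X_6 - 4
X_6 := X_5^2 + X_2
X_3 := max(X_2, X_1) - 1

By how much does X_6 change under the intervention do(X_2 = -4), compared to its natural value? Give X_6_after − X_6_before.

36

Under do(X_2=-4), the mechanism X_2 := X_1 - 3 is discarded; X_2 is fixed at -4.
X_3 = max(X_2, X_1) - 1  [with X_2=-4, X_1=2]  = 1
X_4 = -X_1 + 2*X_3 + 4  [with X_1=2, X_3=1]  = 4
X_5 = |X_4 - X_2|  [with X_4=4, X_2=-4]  = 8
X_6 = X_5^2 + X_2  [with X_5=8, X_2=-4]  = 60
Without intervention: X_2 = X_1 - 3  [with X_1=2]  = -1; X_3 = max(X_2, X_1) - 1  [with X_2=-1, X_1=2]  = 1; X_4 = -X_1 + 2*X_3 + 4  [with X_1=2, X_3=1]  = 4; X_5 = |X_4 - X_2|  [with X_4=4, X_2=-1]  = 5; X_6 = X_5^2 + X_2  [with X_5=5, X_2=-1]  = 24.
Change = 60 − 24 = 36.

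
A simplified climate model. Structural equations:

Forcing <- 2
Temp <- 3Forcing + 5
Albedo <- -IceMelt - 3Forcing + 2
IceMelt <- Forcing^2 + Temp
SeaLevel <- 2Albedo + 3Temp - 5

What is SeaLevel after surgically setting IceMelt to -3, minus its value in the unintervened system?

do(IceMelt=-3) replaces the equation IceMelt <- Forcing^2 + Temp with the constant IceMelt = -3.
Temp = 3Forcing + 5  [with Forcing=2]  = 11
Albedo = -IceMelt - 3Forcing + 2  [with IceMelt=-3, Forcing=2]  = -1
SeaLevel = 2Albedo + 3Temp - 5  [with Albedo=-1, Temp=11]  = 26
Without intervention: Temp = 3Forcing + 5  [with Forcing=2]  = 11; IceMelt = Forcing^2 + Temp  [with Forcing=2, Temp=11]  = 15; Albedo = -IceMelt - 3Forcing + 2  [with IceMelt=15, Forcing=2]  = -19; SeaLevel = 2Albedo + 3Temp - 5  [with Albedo=-19, Temp=11]  = -10.
Change = 26 − (-10) = 36.

36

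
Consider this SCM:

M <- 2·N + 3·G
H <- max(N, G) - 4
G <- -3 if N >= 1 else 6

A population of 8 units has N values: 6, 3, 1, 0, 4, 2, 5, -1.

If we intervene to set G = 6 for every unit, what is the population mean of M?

23

Every unit gets G=6 under the intervention. M values become 30, 24, 20, 18, 26, 22, 28, 16; E[M|do(G=6)] = 23.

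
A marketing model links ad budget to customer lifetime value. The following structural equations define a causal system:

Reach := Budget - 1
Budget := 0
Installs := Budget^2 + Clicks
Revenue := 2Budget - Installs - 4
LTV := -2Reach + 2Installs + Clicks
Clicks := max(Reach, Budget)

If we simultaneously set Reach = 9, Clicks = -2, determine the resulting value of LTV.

Under do(Reach = 9, Clicks = -2), each intervened variable's structural equation is replaced by its fixed value.
Installs = Budget^2 + Clicks  [with Budget=0, Clicks=-2]  = -2
LTV = -2Reach + 2Installs + Clicks  [with Reach=9, Installs=-2, Clicks=-2]  = -24

-24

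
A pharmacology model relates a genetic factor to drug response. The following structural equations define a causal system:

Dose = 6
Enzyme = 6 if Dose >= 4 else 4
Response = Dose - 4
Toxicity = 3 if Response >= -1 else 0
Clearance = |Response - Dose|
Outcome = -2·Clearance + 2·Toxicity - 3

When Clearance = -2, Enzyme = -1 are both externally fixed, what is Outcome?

7

The joint intervention fixes Clearance = -2, Enzyme = -1, removing each variable's own equation.
Response = Dose - 4  [with Dose=6]  = 2
Toxicity = 3 if Response >= -1 else 0  [with Response=2]  = 3
Outcome = -2·Clearance + 2·Toxicity - 3  [with Clearance=-2, Toxicity=3]  = 7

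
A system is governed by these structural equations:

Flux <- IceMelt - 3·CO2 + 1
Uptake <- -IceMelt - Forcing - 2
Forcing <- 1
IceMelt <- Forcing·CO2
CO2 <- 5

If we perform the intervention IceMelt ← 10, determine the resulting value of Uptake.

-13

do(IceMelt=10) replaces the equation IceMelt <- Forcing·CO2 with the constant IceMelt = 10.
Uptake = -IceMelt - Forcing - 2  [with IceMelt=10, Forcing=1]  = -13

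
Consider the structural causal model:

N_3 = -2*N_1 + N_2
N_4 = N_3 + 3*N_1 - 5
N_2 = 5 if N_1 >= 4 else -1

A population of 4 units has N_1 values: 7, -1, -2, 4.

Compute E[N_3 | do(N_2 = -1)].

-5

do(N_2=-1) breaks N_2's dependence on N_1. With N_2=-1 fixed, N_3 across the units is -15, 1, 3, -9, mean -5.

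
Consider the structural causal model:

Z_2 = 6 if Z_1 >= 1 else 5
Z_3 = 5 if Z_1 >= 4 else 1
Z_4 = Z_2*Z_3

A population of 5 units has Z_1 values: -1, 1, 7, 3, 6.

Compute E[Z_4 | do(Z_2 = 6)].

15.6

Under do(Z_2=6), Z_2's equation is replaced by Z_2=6 for every unit. Per-unit Z_4: 6, 6, 30, 6, 30. Mean = 15.6.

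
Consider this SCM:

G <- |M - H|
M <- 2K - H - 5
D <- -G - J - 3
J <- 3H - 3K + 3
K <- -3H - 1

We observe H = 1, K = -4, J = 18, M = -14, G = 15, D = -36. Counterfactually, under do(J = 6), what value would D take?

-24

The intervention breaks the incoming arrows to J: J <- 3H - 3K + 3 no longer applies, and J = 6.
K = -3H - 1  [with H=1]  = -4
M = 2K - H - 5  [with K=-4, H=1]  = -14
G = |M - H|  [with M=-14, H=1]  = 15
D = -G - J - 3  [with G=15, J=6]  = -24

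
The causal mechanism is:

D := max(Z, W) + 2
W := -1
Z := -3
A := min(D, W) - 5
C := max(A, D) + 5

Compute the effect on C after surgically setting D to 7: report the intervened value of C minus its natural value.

6

do(D=7) replaces the equation D := max(Z, W) + 2 with the constant D = 7.
A = min(D, W) - 5  [with D=7, W=-1]  = -6
C = max(A, D) + 5  [with A=-6, D=7]  = 12
Without intervention: D = max(Z, W) + 2  [with Z=-3, W=-1]  = 1; A = min(D, W) - 5  [with D=1, W=-1]  = -6; C = max(A, D) + 5  [with A=-6, D=1]  = 6.
Change = 12 − 6 = 6.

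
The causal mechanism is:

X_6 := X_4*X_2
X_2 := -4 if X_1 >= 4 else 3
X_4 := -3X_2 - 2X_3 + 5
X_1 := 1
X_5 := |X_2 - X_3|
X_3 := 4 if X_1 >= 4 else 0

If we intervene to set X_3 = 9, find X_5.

6

do(X_3=9) replaces the equation X_3 := 4 if X_1 >= 4 else 0 with the constant X_3 = 9.
X_2 = -4 if X_1 >= 4 else 3  [with X_1=1]  = 3
X_5 = |X_2 - X_3|  [with X_2=3, X_3=9]  = 6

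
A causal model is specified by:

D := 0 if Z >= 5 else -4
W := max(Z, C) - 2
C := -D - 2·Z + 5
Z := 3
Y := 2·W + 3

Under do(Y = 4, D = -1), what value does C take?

0

Setting Y = 4, D = -1 by intervention discards those variables' equations.
C = -D - 2·Z + 5  [with D=-1, Z=3]  = 0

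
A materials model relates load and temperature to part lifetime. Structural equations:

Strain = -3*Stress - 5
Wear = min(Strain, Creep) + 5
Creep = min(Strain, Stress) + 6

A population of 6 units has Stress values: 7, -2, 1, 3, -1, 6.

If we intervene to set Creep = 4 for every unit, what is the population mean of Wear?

Under do(Creep=4), Creep's equation is replaced by Creep=4 for every unit. Per-unit Wear: -21, 6, -3, -9, 3, -18. Mean = -7.

-7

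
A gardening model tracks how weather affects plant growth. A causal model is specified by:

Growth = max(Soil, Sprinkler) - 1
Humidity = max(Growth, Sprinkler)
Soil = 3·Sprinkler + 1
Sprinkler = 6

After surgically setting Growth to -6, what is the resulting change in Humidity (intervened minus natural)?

The intervention breaks the incoming arrows to Growth: Growth = max(Soil, Sprinkler) - 1 no longer applies, and Growth = -6.
Humidity = max(Growth, Sprinkler)  [with Growth=-6, Sprinkler=6]  = 6
Without intervention: Soil = 3·Sprinkler + 1  [with Sprinkler=6]  = 19; Growth = max(Soil, Sprinkler) - 1  [with Soil=19, Sprinkler=6]  = 18; Humidity = max(Growth, Sprinkler)  [with Growth=18, Sprinkler=6]  = 18.
Change = 6 − 18 = -12.

-12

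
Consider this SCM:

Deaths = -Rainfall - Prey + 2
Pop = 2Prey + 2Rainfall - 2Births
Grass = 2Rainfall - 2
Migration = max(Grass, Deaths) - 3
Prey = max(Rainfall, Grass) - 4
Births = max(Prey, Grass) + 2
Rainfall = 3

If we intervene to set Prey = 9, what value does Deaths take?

do(Prey=9) replaces the equation Prey = max(Rainfall, Grass) - 4 with the constant Prey = 9.
Deaths = -Rainfall - Prey + 2  [with Rainfall=3, Prey=9]  = -10

-10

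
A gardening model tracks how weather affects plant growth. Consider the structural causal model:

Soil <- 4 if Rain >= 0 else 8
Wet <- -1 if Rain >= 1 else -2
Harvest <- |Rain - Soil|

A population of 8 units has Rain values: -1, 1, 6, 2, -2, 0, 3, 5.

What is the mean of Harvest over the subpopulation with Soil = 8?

E[Harvest|Soil=8] averages over only the 2 units with Soil=8 (Rain = -1, -2): Harvest = 9, 10, mean 9.5.

9.5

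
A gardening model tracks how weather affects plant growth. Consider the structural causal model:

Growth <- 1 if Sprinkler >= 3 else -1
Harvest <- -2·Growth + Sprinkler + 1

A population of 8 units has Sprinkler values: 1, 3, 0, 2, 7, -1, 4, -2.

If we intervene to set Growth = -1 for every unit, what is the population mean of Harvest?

4.75

The intervention sets Growth=-1 in all 8 units regardless of Sprinkler. Recomputing Harvest per unit gives 4, 6, 3, 5, 10, 2, 7, 1; average 4.75.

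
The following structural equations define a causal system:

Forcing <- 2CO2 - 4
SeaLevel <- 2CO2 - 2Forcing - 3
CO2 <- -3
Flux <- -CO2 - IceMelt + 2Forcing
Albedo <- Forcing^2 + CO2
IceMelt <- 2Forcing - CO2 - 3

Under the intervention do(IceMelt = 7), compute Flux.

The intervention breaks the incoming arrows to IceMelt: IceMelt <- 2Forcing - CO2 - 3 no longer applies, and IceMelt = 7.
Forcing = 2CO2 - 4  [with CO2=-3]  = -10
Flux = -CO2 - IceMelt + 2Forcing  [with CO2=-3, IceMelt=7, Forcing=-10]  = -24

-24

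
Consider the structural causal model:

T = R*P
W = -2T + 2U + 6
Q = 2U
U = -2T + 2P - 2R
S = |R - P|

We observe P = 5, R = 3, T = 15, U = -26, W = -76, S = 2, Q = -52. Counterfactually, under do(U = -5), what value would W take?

Intervening sets U = -5 and removes its equation (U = -2T + 2P - 2R).
T = R*P  [with R=3, P=5]  = 15
W = -2T + 2U + 6  [with T=15, U=-5]  = -34

-34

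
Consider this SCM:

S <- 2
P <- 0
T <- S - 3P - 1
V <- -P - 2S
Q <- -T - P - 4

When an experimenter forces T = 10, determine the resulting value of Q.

do(T=10) replaces the equation T <- S - 3P - 1 with the constant T = 10.
Q = -T - P - 4  [with T=10, P=0]  = -14

-14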